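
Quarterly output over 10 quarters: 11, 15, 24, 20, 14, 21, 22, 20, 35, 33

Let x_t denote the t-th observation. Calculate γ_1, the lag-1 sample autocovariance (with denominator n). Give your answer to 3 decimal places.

19.725

Mean x̄ = (11 + 15 + 24 + 20 + 14 + 21 + 22 + 20 + 35 + 33)/10 = 21.5000
Σ_{t=1}^{9}(x_t−x̄)(x_{t+1}−x̄) = 197.2500
γ_1 = 197.2500 / 10 = 19.725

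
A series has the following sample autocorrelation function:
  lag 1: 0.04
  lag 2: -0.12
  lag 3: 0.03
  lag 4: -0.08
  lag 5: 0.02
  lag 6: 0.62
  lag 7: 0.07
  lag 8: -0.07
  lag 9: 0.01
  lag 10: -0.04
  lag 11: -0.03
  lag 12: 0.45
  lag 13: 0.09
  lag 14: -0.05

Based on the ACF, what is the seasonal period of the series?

The largest autocorrelation is r_6 = 0.62, with a weaker echo at lag 12 (0.45); the remaining lags stay at or below 0.09.
The dominant spike at lag 6 indicates a seasonal period of 6.

6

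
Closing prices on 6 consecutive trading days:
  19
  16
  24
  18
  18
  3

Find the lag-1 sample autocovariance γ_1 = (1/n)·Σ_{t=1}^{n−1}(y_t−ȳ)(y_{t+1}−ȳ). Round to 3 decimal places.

Mean ȳ = (19 + 16 + 24 + 18 + 18 + 3)/6 = 16.3333
Deviations: 2.6667, -0.3333, 7.6667, 1.6667, 1.6667, -13.3333
Σ_{t=1}^{5}(y_t−ȳ)(y_{t+1}−ȳ) = -10.1111
γ_1 = -10.1111 / 6 = -1.685

-1.685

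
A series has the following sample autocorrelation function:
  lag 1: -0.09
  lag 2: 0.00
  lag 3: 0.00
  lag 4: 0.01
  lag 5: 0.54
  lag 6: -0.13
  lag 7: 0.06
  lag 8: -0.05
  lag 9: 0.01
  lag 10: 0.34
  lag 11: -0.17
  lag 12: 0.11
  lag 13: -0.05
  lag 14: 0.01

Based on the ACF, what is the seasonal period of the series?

The largest autocorrelation is r_5 = 0.54, with a weaker echo at lag 10 (0.34); the remaining lags stay at or below 0.11.
The dominant spike at lag 5 indicates a seasonal period of 5.

5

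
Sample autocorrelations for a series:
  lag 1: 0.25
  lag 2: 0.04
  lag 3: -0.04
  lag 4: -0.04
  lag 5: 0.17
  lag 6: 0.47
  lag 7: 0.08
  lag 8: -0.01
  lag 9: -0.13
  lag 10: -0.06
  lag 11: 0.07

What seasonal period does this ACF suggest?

6

The largest autocorrelation is r_6 = 0.47; the remaining lags stay at or below 0.25. The elevated value at lag 1 (0.25), dropping to 0.04 at lag 2, reflects decaying short-term dependence rather than seasonality.
The dominant spike at lag 6 indicates a seasonal period of 6.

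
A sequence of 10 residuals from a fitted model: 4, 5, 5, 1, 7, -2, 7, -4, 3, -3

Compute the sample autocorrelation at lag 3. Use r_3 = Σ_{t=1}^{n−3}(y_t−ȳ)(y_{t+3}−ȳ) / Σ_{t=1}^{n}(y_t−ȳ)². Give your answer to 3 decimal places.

-0.432

Mean ȳ = (4 + 5 + 5 + 1 + 7 − 2 + 7 − 4 + 3 − 3)/10 = 2.3000
Σ(y_t−ȳ)(y_{t+3}−ȳ) = (-2.2100) + (12.6900) + (-11.6100) + (-6.1100) + (-29.6100) + (-3.0100) + (-24.9100) = -64.7700
Denominator Σ(y_t−ȳ)² = 150.1000
r_3 = -64.7700 / 150.1000 = -0.432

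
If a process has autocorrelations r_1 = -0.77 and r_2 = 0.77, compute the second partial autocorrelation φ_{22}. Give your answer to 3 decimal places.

0.435

φ_{22} = (r_2 − r_1²) / (1 − r_1²)
r_1² = (-0.77)² = 0.5929
Numerator = 0.77 − 0.5929 = 0.1771; denominator = 1 − 0.5929 = 0.4071
φ_{22} = 0.1771 / 0.4071 = 0.435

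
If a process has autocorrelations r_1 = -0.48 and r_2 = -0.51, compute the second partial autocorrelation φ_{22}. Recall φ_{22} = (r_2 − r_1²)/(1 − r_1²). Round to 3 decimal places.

-0.962

φ_{22} = (r_2 − r_1²) / (1 − r_1²)
r_1² = (-0.48)² = 0.2304
Numerator = -0.51 − 0.2304 = -0.7404; denominator = 1 − 0.2304 = 0.7696
φ_{22} = -0.7404 / 0.7696 = -0.962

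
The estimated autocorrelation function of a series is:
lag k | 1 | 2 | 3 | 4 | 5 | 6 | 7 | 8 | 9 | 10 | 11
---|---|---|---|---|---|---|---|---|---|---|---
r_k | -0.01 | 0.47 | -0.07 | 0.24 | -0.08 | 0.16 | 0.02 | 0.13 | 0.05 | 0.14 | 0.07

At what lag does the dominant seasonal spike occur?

The largest autocorrelation is r_2 = 0.47, with weaker echoes at lags 4 (0.24) and 6 (0.16); the remaining lags stay at or below 0.14.
The dominant spike at lag 2 indicates a seasonal period of 2.

2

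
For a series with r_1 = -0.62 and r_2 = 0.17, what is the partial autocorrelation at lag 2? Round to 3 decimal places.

φ_{22} = (r_2 − r_1²) / (1 − r_1²)
r_1² = (-0.62)² = 0.3844
Numerator = 0.17 − 0.3844 = -0.2144; denominator = 1 − 0.3844 = 0.6156
φ_{22} = -0.2144 / 0.6156 = -0.348

-0.348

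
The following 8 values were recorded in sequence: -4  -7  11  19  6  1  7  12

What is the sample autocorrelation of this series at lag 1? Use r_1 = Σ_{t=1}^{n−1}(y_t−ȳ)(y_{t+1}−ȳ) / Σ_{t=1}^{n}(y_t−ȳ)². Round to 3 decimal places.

0.251

Mean ȳ = (-4 − 7 + 11 + 19 + 6 + 1 + 7 + 12)/8 = 5.6250
Numerator Σ_{t=1}^{7}(y_t−ȳ)(y_{t+1}−ȳ) = 131.2344
Denominator Σ(y_t−ȳ)² = 523.8750
r_1 = 131.2344 / 523.8750 = 0.251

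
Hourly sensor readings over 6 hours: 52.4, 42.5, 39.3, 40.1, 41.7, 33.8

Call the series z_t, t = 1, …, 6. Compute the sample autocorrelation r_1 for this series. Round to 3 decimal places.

Mean z̄ = (52.4 + 42.5 + 39.3 + 40.1 + 41.7 + 33.8)/6 = 41.6333
Deviations from mean: 10.7667, 0.8667, -2.3333, -1.5333, 0.0667, -7.8333
Σ(z_t−z̄)(z_{t+1}−z̄) = (9.3311) + (-2.0222) + (3.5778) + (-0.1022) + (-0.5222) = 10.2622
Denominator Σ(z_t−z̄)² = 185.8333
r_1 = 10.2622 / 185.8333 = 0.055

0.055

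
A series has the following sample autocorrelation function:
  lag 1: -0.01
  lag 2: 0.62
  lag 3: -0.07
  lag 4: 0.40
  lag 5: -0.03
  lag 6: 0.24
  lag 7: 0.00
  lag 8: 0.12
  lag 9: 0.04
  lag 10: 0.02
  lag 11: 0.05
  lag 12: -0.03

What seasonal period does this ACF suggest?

2

The largest autocorrelation is r_2 = 0.62, with weaker echoes at lags 4 (0.40) and 6 (0.24); the remaining lags stay at or below 0.12.
The dominant spike at lag 2 indicates a seasonal period of 2.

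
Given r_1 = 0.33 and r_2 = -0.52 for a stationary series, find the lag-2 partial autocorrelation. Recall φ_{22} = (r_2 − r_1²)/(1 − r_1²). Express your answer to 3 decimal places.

φ_{22} = (r_2 − r_1²) / (1 − r_1²)
r_1² = (0.33)² = 0.1089
Numerator = -0.52 − 0.1089 = -0.6289; denominator = 1 − 0.1089 = 0.8911
φ_{22} = -0.6289 / 0.8911 = -0.706

-0.706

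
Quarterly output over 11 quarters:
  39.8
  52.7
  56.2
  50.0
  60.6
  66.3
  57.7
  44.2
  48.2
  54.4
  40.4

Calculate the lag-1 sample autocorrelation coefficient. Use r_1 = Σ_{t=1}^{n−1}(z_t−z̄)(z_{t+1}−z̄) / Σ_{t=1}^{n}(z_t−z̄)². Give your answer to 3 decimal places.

Mean z̄ = (39.8 + 52.7 + 56.2 + 50.0 + 60.6 + 66.3 + 57.7 + 44.2 + 48.2 + 54.4 + 40.4)/11 = 51.8636
Numerator Σ_{t=1}^{10}(z_t−z̄)(z_{t+1}−z̄) = 124.5323
Denominator Σ(z_t−z̄)² = 697.3055
r_1 = 124.5323 / 697.3055 = 0.179

0.179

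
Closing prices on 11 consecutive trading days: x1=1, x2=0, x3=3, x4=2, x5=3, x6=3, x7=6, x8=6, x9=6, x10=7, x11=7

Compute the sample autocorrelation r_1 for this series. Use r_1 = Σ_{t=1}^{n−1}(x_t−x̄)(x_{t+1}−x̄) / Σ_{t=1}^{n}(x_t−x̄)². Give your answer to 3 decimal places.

0.677

Mean x̄ = (1 + 0 + 3 + 2 + 3 + 3 + 6 + 6 + 6 + 7 + 7)/11 = 4.0000
Numerator Σ_{t=1}^{10}(x_t−x̄)(x_{t+1}−x̄) = 42.0000
Denominator Σ(x_t−x̄)² = 62.0000
r_1 = 42.0000 / 62.0000 = 0.677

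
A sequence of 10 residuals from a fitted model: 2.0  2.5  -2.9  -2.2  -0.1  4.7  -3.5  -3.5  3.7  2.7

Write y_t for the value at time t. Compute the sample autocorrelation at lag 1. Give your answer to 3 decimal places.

Mean ȳ = (2.0 + 2.5 − 2.9 − 2.2 − 0.1 + 4.7 − 3.5 − 3.5 + 3.7 + 2.7)/10 = 0.3400
Numerator Σ_{t=1}^{9}(y_t−ȳ)(y_{t+1}−ȳ) = -2.9536
Denominator Σ(y_t−ȳ)² = 89.9240
r_1 = -2.9536 / 89.9240 = -0.033

-0.033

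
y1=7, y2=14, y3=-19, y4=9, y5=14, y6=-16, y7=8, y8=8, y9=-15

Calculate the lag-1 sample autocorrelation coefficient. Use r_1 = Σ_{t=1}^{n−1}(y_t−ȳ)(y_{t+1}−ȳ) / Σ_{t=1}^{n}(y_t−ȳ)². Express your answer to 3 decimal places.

-0.434

Mean ȳ = (7 + 14 − 19 + 9 + 14 − 16 + 8 + 8 − 15)/9 = 1.1111
Numerator Σ_{t=1}^{8}(y_t−ȳ)(y_{t+1}−ȳ) = -642.2346
Denominator Σ(y_t−ȳ)² = 1480.8889
r_1 = -642.2346 / 1480.8889 = -0.434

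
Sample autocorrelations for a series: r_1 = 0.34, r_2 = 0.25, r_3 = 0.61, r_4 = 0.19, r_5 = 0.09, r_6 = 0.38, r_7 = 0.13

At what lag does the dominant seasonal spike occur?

3

The largest autocorrelation is r_3 = 0.61, with a weaker echo at lag 6 (0.38); the remaining lags stay at or below 0.34. The elevated value at lag 1 (0.34), dropping to 0.25 at lag 2, reflects decaying short-term dependence rather than seasonality.
The dominant spike at lag 3 indicates a seasonal period of 3.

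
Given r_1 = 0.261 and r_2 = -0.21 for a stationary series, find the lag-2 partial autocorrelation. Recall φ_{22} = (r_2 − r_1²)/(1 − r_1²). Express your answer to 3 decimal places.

-0.298

φ_{22} = (r_2 − r_1²) / (1 − r_1²)
r_1² = (0.261)² = 0.068121
Numerator = -0.21 − 0.0681 = -0.2781; denominator = 1 − 0.0681 = 0.9319
φ_{22} = -0.2781 / 0.9319 = -0.298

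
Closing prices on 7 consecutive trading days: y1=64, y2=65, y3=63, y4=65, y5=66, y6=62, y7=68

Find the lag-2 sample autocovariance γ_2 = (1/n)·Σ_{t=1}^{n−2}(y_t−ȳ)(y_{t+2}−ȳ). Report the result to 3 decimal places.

Mean ȳ = (64 + 65 + 63 + 65 + 66 + 62 + 68)/7 = 64.7143
Σ_{t=1}^{5}(y_t−ȳ)(y_{t+2}−ȳ) = 2.5510
γ_2 = 2.5510 / 7 = 0.364

0.364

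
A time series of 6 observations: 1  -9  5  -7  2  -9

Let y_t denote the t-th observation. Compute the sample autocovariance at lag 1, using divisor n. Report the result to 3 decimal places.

-25.755

Mean ȳ = (1 − 9 + 5 − 7 + 2 − 9)/6 = -2.8333
Deviations: 3.8333, -6.1667, 7.8333, -4.1667, 4.8333, -6.1667
Σ_{t=1}^{5}(y_t−ȳ)(y_{t+1}−ȳ) = -154.5278
γ_1 = -154.5278 / 6 = -25.755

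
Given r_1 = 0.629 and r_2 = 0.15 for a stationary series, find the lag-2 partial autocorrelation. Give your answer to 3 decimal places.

φ_{22} = (r_2 − r_1²) / (1 − r_1²)
r_1² = (0.629)² = 0.395641
Numerator = 0.15 − 0.3956 = -0.2456; denominator = 1 − 0.3956 = 0.6044
φ_{22} = -0.2456 / 0.6044 = -0.406

-0.406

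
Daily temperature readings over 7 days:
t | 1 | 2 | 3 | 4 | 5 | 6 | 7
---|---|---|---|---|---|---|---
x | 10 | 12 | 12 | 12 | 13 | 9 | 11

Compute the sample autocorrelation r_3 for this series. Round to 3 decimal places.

-0.134

Mean x̄ = (10 + 12 + 12 + 12 + 13 + 9 + 11)/7 = 11.2857
Deviations from mean: -1.2857, 0.7143, 0.7143, 0.7143, 1.7143, -2.2857, -0.2857
Σ(x_t−x̄)(x_{t+3}−x̄) = (-0.9184) + (1.2245) + (-1.6327) + (-0.2041) = -1.5306
Denominator Σ(x_t−x̄)² = 11.4286
r_3 = -1.5306 / 11.4286 = -0.134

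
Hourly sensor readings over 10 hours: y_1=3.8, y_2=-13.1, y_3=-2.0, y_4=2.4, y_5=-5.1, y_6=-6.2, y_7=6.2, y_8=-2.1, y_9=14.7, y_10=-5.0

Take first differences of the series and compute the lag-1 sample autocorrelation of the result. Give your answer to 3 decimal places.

-0.529

First differences Δy: -16.9, 11.1, 4.4, -7.5, -1.1, 12.4, -8.3, 16.8, -19.7
Mean of differences = -0.9778
Numerator Σ(Δy_t−Δȳ)(Δy_{t+1}−Δȳ) = -724.2338
Denominator Σ(Δy_t−Δȳ)² = 1370.0156
r_1(Δy) = -724.2338 / 1370.0156 = -0.529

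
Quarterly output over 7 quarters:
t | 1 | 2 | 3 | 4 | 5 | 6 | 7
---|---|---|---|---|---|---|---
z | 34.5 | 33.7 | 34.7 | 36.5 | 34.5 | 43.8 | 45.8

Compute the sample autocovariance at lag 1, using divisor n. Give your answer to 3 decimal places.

Mean z̄ = (34.5 + 33.7 + 34.7 + 36.5 + 34.5 + 43.8 + 45.8)/7 = 37.6429
Deviations: -3.1429, -3.9429, -2.9429, -1.1429, -3.1429, 6.1571, 8.1571
Σ_{t=1}^{6}(z_t−z̄)(z_{t+1}−z̄) = 61.8239
γ_1 = 61.8239 / 7 = 8.832

8.832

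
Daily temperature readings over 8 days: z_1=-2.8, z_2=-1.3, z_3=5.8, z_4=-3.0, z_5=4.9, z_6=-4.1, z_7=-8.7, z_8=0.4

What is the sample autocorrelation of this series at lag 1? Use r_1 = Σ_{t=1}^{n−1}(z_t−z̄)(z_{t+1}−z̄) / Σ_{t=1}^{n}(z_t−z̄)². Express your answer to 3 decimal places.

-0.202

Mean z̄ = (-2.8 − 1.3 + 5.8 − 3.0 + 4.9 − 4.1 − 8.7 + 0.4)/8 = -1.1000
Deviations from mean: -1.7000, -0.2000, 6.9000, -1.9000, 6.0000, -3.0000, -7.6000, 1.5000
Σ(z_t−z̄)(z_{t+1}−z̄) = (0.3400) + (-1.3800) + (-13.1100) + (-11.4000) + (-18.0000) + (22.8000) + (-11.4000) = -32.1500
Denominator Σ(z_t−z̄)² = 159.1600
r_1 = -32.1500 / 159.1600 = -0.202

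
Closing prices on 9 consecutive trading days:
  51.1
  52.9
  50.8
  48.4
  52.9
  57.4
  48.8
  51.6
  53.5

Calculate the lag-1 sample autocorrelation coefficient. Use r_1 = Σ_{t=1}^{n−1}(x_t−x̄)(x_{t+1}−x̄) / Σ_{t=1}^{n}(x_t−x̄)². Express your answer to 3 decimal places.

Mean x̄ = (51.1 + 52.9 + 50.8 + 48.4 + 52.9 + 57.4 + 48.8 + 51.6 + 53.5)/9 = 51.9333
Numerator Σ_{t=1}^{8}(x_t−x̄)(x_{t+1}−x̄) = -12.6344
Denominator Σ(x_t−x̄)² = 58.6000
r_1 = -12.6344 / 58.6000 = -0.216

-0.216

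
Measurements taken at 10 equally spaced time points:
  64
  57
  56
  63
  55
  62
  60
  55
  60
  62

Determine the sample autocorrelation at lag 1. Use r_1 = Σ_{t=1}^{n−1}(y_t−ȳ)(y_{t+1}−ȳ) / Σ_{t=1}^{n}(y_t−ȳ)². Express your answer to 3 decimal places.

-0.427

Mean ȳ = (64 + 57 + 56 + 63 + 55 + 62 + 60 + 55 + 60 + 62)/10 = 59.4000
Numerator Σ_{t=1}^{9}(y_t−ȳ)(y_{t+1}−ȳ) = -44.5600
Denominator Σ(y_t−ȳ)² = 104.4000
r_1 = -44.5600 / 104.4000 = -0.427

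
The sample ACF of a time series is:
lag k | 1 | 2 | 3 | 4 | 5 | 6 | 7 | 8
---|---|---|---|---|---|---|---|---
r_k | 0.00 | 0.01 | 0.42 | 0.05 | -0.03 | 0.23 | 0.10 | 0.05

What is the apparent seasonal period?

The largest autocorrelation is r_3 = 0.42, with a weaker echo at lag 6 (0.23); the remaining lags stay at or below 0.10.
The dominant spike at lag 3 indicates a seasonal period of 3.

3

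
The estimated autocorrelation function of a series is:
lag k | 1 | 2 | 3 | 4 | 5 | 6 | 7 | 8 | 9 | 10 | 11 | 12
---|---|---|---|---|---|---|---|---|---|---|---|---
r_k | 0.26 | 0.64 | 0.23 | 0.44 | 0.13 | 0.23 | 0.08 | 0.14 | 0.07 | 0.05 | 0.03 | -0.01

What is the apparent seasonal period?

2

The largest autocorrelation is r_2 = 0.64, with a weaker echo at lag 4 (0.44); the remaining lags stay at or below 0.26.
The dominant spike at lag 2 indicates a seasonal period of 2.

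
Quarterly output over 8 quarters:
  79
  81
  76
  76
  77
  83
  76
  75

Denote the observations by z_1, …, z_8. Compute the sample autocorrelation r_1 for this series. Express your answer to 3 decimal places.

Mean z̄ = (79 + 81 + 76 + 76 + 77 + 83 + 76 + 75)/8 = 77.8750
Numerator Σ_{t=1}^{7}(z_t−z̄)(z_{t+1}−z̄) = -5.8906
Denominator Σ(z_t−z̄)² = 56.8750
r_1 = -5.8906 / 56.8750 = -0.104

-0.104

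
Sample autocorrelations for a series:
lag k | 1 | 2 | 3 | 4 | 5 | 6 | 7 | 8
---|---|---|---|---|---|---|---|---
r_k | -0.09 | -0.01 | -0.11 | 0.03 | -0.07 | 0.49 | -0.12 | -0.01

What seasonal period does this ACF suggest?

6

The largest autocorrelation is r_6 = 0.49; the remaining lags stay at or below 0.03.
The dominant spike at lag 6 indicates a seasonal period of 6.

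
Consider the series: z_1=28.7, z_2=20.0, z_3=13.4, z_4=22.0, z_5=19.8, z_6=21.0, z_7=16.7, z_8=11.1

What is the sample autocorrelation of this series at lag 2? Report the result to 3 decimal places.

Mean z̄ = (28.7 + 20.0 + 13.4 + 22.0 + 19.8 + 21.0 + 16.7 + 11.1)/8 = 19.0875
Deviations from mean: 9.6125, 0.9125, -5.6875, 2.9125, 0.7125, 1.9125, -2.3875, -7.9875
Σ(z_t−z̄)(z_{t+2}−z̄) = (-54.6711) + (2.6577) + (-4.0523) + (5.5702) + (-1.7011) + (-15.2761) = -67.4728
Denominator Σ(z_t−z̄)² = 207.7288
r_2 = -67.4728 / 207.7288 = -0.325

-0.325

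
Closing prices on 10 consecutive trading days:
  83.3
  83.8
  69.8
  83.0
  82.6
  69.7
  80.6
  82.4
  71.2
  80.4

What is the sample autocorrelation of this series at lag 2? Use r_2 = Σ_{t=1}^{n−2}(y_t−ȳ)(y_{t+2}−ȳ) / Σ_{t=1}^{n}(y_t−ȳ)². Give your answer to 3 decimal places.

-0.398

Mean ȳ = (83.3 + 83.8 + 69.8 + 83.0 + 82.6 + 69.7 + 80.6 + 82.4 + 71.2 + 80.4)/10 = 78.6800
Numerator Σ_{t=1}^{8}(y_t−ȳ)(y_{t+2}−ȳ) = -126.3528
Denominator Σ(y_t−ȳ)² = 317.5160
r_2 = -126.3528 / 317.5160 = -0.398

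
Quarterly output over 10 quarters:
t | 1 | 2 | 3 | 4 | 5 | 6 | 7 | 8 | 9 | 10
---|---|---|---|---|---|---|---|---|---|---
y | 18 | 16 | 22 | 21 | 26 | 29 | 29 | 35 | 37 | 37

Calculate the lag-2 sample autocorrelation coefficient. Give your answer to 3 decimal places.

0.407

Mean ȳ = (18 + 16 + 22 + 21 + 26 + 29 + 29 + 35 + 37 + 37)/10 = 27.0000
Numerator Σ_{t=1}^{8}(y_t−ȳ)(y_{t+2}−ȳ) = 218.0000
Denominator Σ(y_t−ȳ)² = 536.0000
r_2 = 218.0000 / 536.0000 = 0.407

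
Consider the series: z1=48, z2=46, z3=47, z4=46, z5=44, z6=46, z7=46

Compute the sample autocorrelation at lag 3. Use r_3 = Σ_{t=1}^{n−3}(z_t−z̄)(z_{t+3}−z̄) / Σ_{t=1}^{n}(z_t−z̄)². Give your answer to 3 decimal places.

Mean z̄ = (48 + 46 + 47 + 46 + 44 + 46 + 46)/7 = 46.1429
Σ(z_t−z̄)(z_{t+3}−z̄) = (-0.2653) + (0.3061) + (-0.1224) + (0.0204) = -0.0612
Denominator Σ(z_t−z̄)² = 8.8571
r_3 = -0.0612 / 8.8571 = -0.007

-0.007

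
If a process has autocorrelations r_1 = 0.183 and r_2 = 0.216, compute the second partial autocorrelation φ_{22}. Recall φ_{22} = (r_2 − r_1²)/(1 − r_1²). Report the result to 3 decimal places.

0.189

φ_{22} = (r_2 − r_1²) / (1 − r_1²)
r_1² = (0.183)² = 0.033489
Numerator = 0.216 − 0.0335 = 0.1825; denominator = 1 − 0.0335 = 0.9665
φ_{22} = 0.1825 / 0.9665 = 0.189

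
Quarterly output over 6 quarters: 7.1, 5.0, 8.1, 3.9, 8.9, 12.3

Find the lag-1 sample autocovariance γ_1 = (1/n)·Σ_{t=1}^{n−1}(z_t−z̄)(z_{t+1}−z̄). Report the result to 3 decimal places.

Mean z̄ = (7.1 + 5.0 + 8.1 + 3.9 + 8.9 + 12.3)/6 = 7.5500
Deviations: -0.4500, -2.5500, 0.5500, -3.6500, 1.3500, 4.7500
Σ_{t=1}^{5}(z_t−z̄)(z_{t+1}−z̄) = -0.7775
γ_1 = -0.7775 / 6 = -0.130

-0.130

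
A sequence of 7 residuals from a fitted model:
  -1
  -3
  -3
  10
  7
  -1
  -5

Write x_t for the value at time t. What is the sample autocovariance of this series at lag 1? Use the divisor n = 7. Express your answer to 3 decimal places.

Mean x̄ = (-1 − 3 − 3 + 10 + 7 − 1 − 5)/7 = 0.5714
Deviations: -1.5714, -3.5714, -3.5714, 9.4286, 6.4286, -1.5714, -5.5714
Σ_{t=1}^{6}(x_t−x̄)(x_{t+1}−x̄) = 43.9592
γ_1 = 43.9592 / 7 = 6.280

6.280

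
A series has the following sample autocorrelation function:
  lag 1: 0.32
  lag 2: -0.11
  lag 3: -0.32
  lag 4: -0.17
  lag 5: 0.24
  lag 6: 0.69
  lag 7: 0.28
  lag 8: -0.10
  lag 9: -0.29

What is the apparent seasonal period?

6

The largest autocorrelation is r_6 = 0.69; the remaining lags stay at or below 0.32.
The dominant spike at lag 6 indicates a seasonal period of 6.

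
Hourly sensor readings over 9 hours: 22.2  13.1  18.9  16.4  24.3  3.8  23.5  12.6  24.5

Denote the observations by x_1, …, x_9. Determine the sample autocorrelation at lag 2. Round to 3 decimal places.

0.480

Mean x̄ = (22.2 + 13.1 + 18.9 + 16.4 + 24.3 + 3.8 + 23.5 + 12.6 + 24.5)/9 = 17.7000
Numerator Σ_{t=1}^{7}(x_t−x̄)(x_{t+2}−x̄) = 185.9800
Denominator Σ(x_t−x̄)² = 387.2000
r_2 = 185.9800 / 387.2000 = 0.480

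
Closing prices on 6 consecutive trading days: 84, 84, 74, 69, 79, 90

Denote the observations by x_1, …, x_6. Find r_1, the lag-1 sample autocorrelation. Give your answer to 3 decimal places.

Mean x̄ = (84 + 84 + 74 + 69 + 79 + 90)/6 = 80.0000
Deviations from mean: 4.0000, 4.0000, -6.0000, -11.0000, -1.0000, 10.0000
Numerator Σ_{t=1}^{5}(x_t−x̄)(x_{t+1}−x̄) = 59.0000
Denominator Σ(x_t−x̄)² = 290.0000
r_1 = 59.0000 / 290.0000 = 0.203

0.203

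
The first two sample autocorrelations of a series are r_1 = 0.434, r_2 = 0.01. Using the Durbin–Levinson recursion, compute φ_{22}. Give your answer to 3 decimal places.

-0.220

φ_{22} = (r_2 − r_1²) / (1 − r_1²)
r_1² = (0.434)² = 0.188356
Numerator = 0.01 − 0.1884 = -0.1784; denominator = 1 − 0.1884 = 0.8116
φ_{22} = -0.1784 / 0.8116 = -0.220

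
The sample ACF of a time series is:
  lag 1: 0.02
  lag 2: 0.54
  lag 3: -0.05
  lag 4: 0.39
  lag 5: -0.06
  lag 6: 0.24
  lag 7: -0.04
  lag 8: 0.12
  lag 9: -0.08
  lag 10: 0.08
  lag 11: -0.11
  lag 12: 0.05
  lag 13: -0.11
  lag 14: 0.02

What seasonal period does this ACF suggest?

2

The largest autocorrelation is r_2 = 0.54, with weaker echoes at lags 4 (0.39) and 6 (0.24); the remaining lags stay at or below 0.12.
The dominant spike at lag 2 indicates a seasonal period of 2.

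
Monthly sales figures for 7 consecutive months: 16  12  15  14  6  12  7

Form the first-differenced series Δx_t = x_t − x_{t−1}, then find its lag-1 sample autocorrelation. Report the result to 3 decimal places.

-0.635

First differences Δx: -4, 3, -1, -8, 6, -5
Mean of differences = -1.5000
Numerator Σ(Δx_t−Δx̄)(Δx_{t+1}−Δx̄) = -87.2500
Denominator Σ(Δx_t−Δx̄)² = 137.5000
r_1(Δx) = -87.2500 / 137.5000 = -0.635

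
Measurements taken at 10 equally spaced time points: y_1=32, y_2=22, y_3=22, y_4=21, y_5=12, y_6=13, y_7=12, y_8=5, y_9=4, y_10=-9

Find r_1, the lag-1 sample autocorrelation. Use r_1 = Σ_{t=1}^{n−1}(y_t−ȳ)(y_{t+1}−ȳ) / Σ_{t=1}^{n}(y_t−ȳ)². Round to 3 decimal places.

0.486

Mean ȳ = (32 + 22 + 22 + 21 + 12 + 13 + 12 + 5 + 4 − 9)/10 = 13.4000
Numerator Σ_{t=1}^{9}(y_t−ȳ)(y_{t+1}−ȳ) = 591.0400
Denominator Σ(y_t−ȳ)² = 1216.4000
r_1 = 591.0400 / 1216.4000 = 0.486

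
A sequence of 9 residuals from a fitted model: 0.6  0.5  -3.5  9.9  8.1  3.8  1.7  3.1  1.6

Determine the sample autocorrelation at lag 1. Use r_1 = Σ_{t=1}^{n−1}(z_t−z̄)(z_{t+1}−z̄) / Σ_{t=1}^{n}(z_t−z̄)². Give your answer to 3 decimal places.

Mean z̄ = (0.6 + 0.5 − 3.5 + 9.9 + 8.1 + 3.8 + 1.7 + 3.1 + 1.6)/9 = 2.8667
Numerator Σ_{t=1}^{8}(z_t−z̄)(z_{t+1}−z̄) = 15.6889
Denominator Σ(z_t−z̄)² = 132.0200
r_1 = 15.6889 / 132.0200 = 0.119

0.119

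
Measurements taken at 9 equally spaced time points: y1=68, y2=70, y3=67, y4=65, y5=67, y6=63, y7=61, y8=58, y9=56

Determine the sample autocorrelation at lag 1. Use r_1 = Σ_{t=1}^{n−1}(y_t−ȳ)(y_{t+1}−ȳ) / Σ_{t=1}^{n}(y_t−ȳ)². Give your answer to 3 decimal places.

Mean ȳ = (68 + 70 + 67 + 65 + 67 + 63 + 61 + 58 + 56)/9 = 63.8889
Numerator Σ_{t=1}^{8}(y_t−ȳ)(y_{t+1}−ȳ) = 114.3210
Denominator Σ(y_t−ȳ)² = 180.8889
r_1 = 114.3210 / 180.8889 = 0.632

0.632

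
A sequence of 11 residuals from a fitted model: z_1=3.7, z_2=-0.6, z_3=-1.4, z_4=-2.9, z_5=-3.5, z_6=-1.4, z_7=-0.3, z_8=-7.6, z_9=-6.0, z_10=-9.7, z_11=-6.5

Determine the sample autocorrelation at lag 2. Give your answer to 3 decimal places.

0.227

Mean z̄ = (3.7 − 0.6 − 1.4 − 2.9 − 3.5 − 1.4 − 0.3 − 7.6 − 6.0 − 9.7 − 6.5)/11 = -3.2909
Numerator Σ_{t=1}^{9}(z_t−z̄)(z_{t+2}−z̄) = 34.0498
Denominator Σ(z_t−z̄)² = 149.6891
r_2 = 34.0498 / 149.6891 = 0.227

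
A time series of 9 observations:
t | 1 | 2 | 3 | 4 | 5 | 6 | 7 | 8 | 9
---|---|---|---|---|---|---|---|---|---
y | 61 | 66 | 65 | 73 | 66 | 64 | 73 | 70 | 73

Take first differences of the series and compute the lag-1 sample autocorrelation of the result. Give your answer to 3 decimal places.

First differences Δy: 5, -1, 8, -7, -2, 9, -3, 3
Mean of differences = 1.5000
Numerator Σ(Δy_t−Δȳ)(Δy_{t+1}−Δȳ) = -117.2500
Denominator Σ(Δy_t−Δȳ)² = 224.0000
r_1(Δy) = -117.2500 / 224.0000 = -0.523

-0.523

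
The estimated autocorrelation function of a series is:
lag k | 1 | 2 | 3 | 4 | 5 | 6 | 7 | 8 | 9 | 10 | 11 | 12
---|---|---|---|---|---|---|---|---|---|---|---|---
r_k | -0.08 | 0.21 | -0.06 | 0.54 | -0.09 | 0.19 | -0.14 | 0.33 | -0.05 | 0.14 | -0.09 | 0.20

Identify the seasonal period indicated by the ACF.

4

The largest autocorrelation is r_4 = 0.54, with a weaker echo at lag 8 (0.33); the remaining lags stay at or below 0.21.
The dominant spike at lag 4 indicates a seasonal period of 4.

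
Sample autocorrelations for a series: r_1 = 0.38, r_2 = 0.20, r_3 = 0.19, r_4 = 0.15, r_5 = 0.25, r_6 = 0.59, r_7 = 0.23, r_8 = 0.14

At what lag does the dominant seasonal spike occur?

The largest autocorrelation is r_6 = 0.59; the remaining lags stay at or below 0.38. The elevated value at lag 1 (0.38), dropping to 0.20 at lag 2, reflects decaying short-term dependence rather than seasonality.
The dominant spike at lag 6 indicates a seasonal period of 6.

6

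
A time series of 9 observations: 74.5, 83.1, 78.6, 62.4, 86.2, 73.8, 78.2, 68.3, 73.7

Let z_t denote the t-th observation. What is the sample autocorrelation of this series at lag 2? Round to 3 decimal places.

Mean z̄ = (74.5 + 83.1 + 78.6 + 62.4 + 86.2 + 73.8 + 78.2 + 68.3 + 73.7)/9 = 75.4222
Numerator Σ_{t=1}^{7}(z_t−z̄)(z_{t+2}−z̄) = -10.8299
Denominator Σ(z_t−z̄)² = 419.6756
r_2 = -10.8299 / 419.6756 = -0.026

-0.026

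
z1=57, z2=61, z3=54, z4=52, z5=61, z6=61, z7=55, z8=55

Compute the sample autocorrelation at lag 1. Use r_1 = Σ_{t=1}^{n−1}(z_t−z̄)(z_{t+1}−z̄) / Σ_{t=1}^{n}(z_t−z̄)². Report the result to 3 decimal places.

-0.056

Mean z̄ = (57 + 61 + 54 + 52 + 61 + 61 + 55 + 55)/8 = 57.0000
Σ(z_t−z̄)(z_{t+1}−z̄) = (0.0000) + (-12.0000) + (15.0000) + (-20.0000) + (16.0000) + (-8.0000) + (4.0000) = -5.0000
Denominator Σ(z_t−z̄)² = 90.0000
r_1 = -5.0000 / 90.0000 = -0.056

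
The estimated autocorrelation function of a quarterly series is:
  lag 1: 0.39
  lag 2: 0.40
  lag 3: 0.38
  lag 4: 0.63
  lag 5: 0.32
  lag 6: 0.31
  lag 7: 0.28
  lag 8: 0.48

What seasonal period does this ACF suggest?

4

The largest autocorrelation is r_4 = 0.63, with a weaker echo at lag 8 (0.48); the remaining lags stay at or below 0.40.
The dominant spike at lag 4 indicates a seasonal period of 4.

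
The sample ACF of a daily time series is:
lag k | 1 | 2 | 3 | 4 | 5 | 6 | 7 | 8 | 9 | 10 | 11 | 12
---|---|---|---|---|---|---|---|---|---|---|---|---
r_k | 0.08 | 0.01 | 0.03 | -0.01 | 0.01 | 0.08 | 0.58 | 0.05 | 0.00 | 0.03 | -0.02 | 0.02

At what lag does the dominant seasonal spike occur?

The largest autocorrelation is r_7 = 0.58; the remaining lags stay at or below 0.08.
The dominant spike at lag 7 indicates a seasonal period of 7.

7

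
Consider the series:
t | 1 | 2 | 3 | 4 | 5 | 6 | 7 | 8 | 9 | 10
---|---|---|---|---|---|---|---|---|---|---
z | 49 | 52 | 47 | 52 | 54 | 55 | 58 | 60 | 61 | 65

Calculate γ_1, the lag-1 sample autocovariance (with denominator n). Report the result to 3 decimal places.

Mean z̄ = (49 + 52 + 47 + 52 + 54 + 55 + 58 + 60 + 61 + 65)/10 = 55.3000
Σ_{t=1}^{9}(z_t−z̄)(z_{t+1}−z̄) = 174.2100
γ_1 = 174.2100 / 10 = 17.421

17.421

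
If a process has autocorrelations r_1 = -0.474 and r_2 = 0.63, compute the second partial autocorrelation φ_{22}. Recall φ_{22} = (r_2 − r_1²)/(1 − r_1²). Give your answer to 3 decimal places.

0.523

φ_{22} = (r_2 − r_1²) / (1 − r_1²)
r_1² = (-0.474)² = 0.224676
Numerator = 0.63 − 0.2247 = 0.4053; denominator = 1 − 0.2247 = 0.7753
φ_{22} = 0.4053 / 0.7753 = 0.523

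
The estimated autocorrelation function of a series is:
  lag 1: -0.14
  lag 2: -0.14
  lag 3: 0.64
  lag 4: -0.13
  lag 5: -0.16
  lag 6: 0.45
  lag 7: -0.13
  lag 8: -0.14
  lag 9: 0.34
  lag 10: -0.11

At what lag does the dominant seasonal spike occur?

The largest autocorrelation is r_3 = 0.64, with weaker echoes at lags 6 (0.45) and 9 (0.34); the remaining lags stay at or below -0.11.
The dominant spike at lag 3 indicates a seasonal period of 3.

3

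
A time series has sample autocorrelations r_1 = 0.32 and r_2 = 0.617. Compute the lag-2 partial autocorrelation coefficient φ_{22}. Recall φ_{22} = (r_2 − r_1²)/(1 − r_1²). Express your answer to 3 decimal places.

0.573

φ_{22} = (r_2 − r_1²) / (1 − r_1²)
r_1² = (0.32)² = 0.1024
Numerator = 0.617 − 0.1024 = 0.5146; denominator = 1 − 0.1024 = 0.8976
φ_{22} = 0.5146 / 0.8976 = 0.573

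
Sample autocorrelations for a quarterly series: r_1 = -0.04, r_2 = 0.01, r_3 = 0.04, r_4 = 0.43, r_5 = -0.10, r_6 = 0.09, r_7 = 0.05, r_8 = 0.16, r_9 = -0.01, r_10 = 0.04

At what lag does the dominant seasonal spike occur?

4

The largest autocorrelation is r_4 = 0.43, with a weaker echo at lag 8 (0.16); the remaining lags stay at or below 0.09.
The dominant spike at lag 4 indicates a seasonal period of 4.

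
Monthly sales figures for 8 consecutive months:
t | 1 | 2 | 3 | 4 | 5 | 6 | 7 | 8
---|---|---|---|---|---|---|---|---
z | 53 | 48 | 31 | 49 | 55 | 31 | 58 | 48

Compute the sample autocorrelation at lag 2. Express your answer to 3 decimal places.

-0.258

Mean z̄ = (53 + 48 + 31 + 49 + 55 + 31 + 58 + 48)/8 = 46.6250
Σ(z_t−z̄)(z_{t+2}−z̄) = (-99.6094) + (3.2656) + (-130.8594) + (-37.1094) + (95.2656) + (-21.4844) = -190.5313
Denominator Σ(z_t−z̄)² = 737.8750
r_2 = -190.5313 / 737.8750 = -0.258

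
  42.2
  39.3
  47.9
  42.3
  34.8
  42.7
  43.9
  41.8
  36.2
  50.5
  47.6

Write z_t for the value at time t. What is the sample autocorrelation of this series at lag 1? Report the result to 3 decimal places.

-0.099

Mean z̄ = (42.2 + 39.3 + 47.9 + 42.3 + 34.8 + 42.7 + 43.9 + 41.8 + 36.2 + 50.5 + 47.6)/11 = 42.6545
Numerator Σ_{t=1}^{10}(z_t−z̄)(z_{t+1}−z̄) = -22.8348
Denominator Σ(z_t−z̄)² = 230.7473
r_1 = -22.8348 / 230.7473 = -0.099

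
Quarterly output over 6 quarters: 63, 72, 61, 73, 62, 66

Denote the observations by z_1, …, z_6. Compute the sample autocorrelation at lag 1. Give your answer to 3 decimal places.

Mean z̄ = (63 + 72 + 61 + 73 + 62 + 66)/6 = 66.1667
Deviations from mean: -3.1667, 5.8333, -5.1667, 6.8333, -4.1667, -0.1667
Σ(z_t−z̄)(z_{t+1}−z̄) = (-18.4722) + (-30.1389) + (-35.3056) + (-28.4722) + (0.6944) = -111.6944
Denominator Σ(z_t−z̄)² = 134.8333
r_1 = -111.6944 / 134.8333 = -0.828

-0.828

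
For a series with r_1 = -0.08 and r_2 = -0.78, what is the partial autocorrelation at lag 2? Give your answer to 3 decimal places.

-0.791

φ_{22} = (r_2 − r_1²) / (1 − r_1²)
r_1² = (-0.08)² = 0.0064
Numerator = -0.78 − 0.0064 = -0.7864; denominator = 1 − 0.0064 = 0.9936
φ_{22} = -0.7864 / 0.9936 = -0.791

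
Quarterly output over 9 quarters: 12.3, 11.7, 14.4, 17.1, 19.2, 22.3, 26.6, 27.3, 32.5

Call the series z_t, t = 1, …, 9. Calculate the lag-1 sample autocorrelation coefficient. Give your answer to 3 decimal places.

Mean z̄ = (12.3 + 11.7 + 14.4 + 17.1 + 19.2 + 22.3 + 26.6 + 27.3 + 32.5)/9 = 20.3778
Numerator Σ_{t=1}^{8}(z_t−z̄)(z_{t+1}−z̄) = 282.1062
Denominator Σ(z_t−z̄)² = 425.6956
r_1 = 282.1062 / 425.6956 = 0.663

0.663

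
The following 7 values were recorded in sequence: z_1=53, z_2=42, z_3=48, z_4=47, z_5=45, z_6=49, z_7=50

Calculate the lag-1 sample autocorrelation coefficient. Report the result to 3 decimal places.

Mean z̄ = (53 + 42 + 48 + 47 + 45 + 49 + 50)/7 = 47.7143
Deviations from mean: 5.2857, -5.7143, 0.2857, -0.7143, -2.7143, 1.2857, 2.2857
Σ(z_t−z̄)(z_{t+1}−z̄) = (-30.2041) + (-1.6327) + (-0.2041) + (1.9388) + (-3.4898) + (2.9388) = -30.6531
Denominator Σ(z_t−z̄)² = 75.4286
r_1 = -30.6531 / 75.4286 = -0.406

-0.406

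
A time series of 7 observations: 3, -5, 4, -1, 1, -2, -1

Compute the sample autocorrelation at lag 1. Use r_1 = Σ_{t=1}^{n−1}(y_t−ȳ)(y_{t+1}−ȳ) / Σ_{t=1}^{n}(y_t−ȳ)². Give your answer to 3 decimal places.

Mean ȳ = (3 − 5 + 4 − 1 + 1 − 2 − 1)/7 = -0.1429
Deviations from mean: 3.1429, -4.8571, 4.1429, -0.8571, 1.1429, -1.8571, -0.8571
Numerator Σ_{t=1}^{6}(y_t−ȳ)(y_{t+1}−ȳ) = -40.4490
Denominator Σ(y_t−ȳ)² = 56.8571
r_1 = -40.4490 / 56.8571 = -0.711

-0.711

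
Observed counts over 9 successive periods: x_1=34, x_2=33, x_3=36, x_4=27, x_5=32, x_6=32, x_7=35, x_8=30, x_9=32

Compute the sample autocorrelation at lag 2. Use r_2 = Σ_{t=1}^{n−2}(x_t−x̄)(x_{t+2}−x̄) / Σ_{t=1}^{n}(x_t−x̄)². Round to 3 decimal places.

0.036

Mean x̄ = (34 + 33 + 36 + 27 + 32 + 32 + 35 + 30 + 32)/9 = 32.3333
Σ(x_t−x̄)(x_{t+2}−x̄) = (6.1111) + (-3.5556) + (-1.2222) + (1.7778) + (-0.8889) + (0.7778) + (-0.8889) = 2.1111
Denominator Σ(x_t−x̄)² = 58.0000
r_2 = 2.1111 / 58.0000 = 0.036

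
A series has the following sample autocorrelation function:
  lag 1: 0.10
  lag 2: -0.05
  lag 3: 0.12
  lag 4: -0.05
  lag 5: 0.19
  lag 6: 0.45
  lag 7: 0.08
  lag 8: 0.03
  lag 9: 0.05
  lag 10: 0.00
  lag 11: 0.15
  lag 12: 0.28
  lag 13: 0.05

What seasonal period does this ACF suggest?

6

The largest autocorrelation is r_6 = 0.45, with a weaker echo at lag 12 (0.28); the remaining lags stay at or below 0.19.
The dominant spike at lag 6 indicates a seasonal period of 6.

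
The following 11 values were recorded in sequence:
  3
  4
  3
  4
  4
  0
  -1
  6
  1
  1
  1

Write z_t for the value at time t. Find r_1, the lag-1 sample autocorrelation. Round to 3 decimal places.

-0.081

Mean z̄ = (3 + 4 + 3 + 4 + 4 + 0 − 1 + 6 + 1 + 1 + 1)/11 = 2.3636
Numerator Σ_{t=1}^{10}(z_t−z̄)(z_{t+1}−z̄) = -3.5868
Denominator Σ(z_t−z̄)² = 44.5455
r_1 = -3.5868 / 44.5455 = -0.081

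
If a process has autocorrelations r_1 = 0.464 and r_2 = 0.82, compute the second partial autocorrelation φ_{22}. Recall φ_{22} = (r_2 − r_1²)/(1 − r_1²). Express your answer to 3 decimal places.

φ_{22} = (r_2 − r_1²) / (1 − r_1²)
r_1² = (0.464)² = 0.215296
Numerator = 0.82 − 0.2153 = 0.6047; denominator = 1 − 0.2153 = 0.7847
φ_{22} = 0.6047 / 0.7847 = 0.771

0.771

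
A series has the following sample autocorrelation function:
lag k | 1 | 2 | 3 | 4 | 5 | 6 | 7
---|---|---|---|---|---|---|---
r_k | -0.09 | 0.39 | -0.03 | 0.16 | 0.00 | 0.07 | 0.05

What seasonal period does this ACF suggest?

2

The largest autocorrelation is r_2 = 0.39, with a weaker echo at lag 4 (0.16); the remaining lags stay at or below 0.07.
The dominant spike at lag 2 indicates a seasonal period of 2.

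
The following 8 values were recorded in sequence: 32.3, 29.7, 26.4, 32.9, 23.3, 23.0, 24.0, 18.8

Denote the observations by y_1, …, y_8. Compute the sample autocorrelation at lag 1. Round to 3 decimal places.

Mean ȳ = (32.3 + 29.7 + 26.4 + 32.9 + 23.3 + 23.0 + 24.0 + 18.8)/8 = 26.3000
Deviations from mean: 6.0000, 3.4000, 0.1000, 6.6000, -3.0000, -3.3000, -2.3000, -7.5000
Σ(y_t−ȳ)(y_{t+1}−ȳ) = (20.4000) + (0.3400) + (0.6600) + (-19.8000) + (9.9000) + (7.5900) + (17.2500) = 36.3400
Denominator Σ(y_t−ȳ)² = 172.5600
r_1 = 36.3400 / 172.5600 = 0.211

0.211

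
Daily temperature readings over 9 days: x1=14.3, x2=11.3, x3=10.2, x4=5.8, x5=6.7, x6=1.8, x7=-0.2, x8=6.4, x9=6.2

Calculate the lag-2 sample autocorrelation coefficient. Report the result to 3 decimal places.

0.208

Mean x̄ = (14.3 + 11.3 + 10.2 + 5.8 + 6.7 + 1.8 − 0.2 + 6.4 + 6.2)/9 = 6.9444
Σ(x_t−x̄)(x_{t+2}−x̄) = (23.9464) + (-4.9847) + (-0.7958) + (5.8875) + (1.7464) + (2.8009) + (5.3186) = 33.9194
Denominator Σ(x_t−x̄)² = 163.4022
r_2 = 33.9194 / 163.4022 = 0.208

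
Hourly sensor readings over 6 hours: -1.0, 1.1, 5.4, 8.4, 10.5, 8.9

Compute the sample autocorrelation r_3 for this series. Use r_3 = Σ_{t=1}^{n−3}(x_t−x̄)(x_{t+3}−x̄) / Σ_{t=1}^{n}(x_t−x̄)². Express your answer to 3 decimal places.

Mean x̄ = (-1.0 + 1.1 + 5.4 + 8.4 + 10.5 + 8.9)/6 = 5.5500
Σ(x_t−x̄)(x_{t+3}−x̄) = (-18.6675) + (-22.0275) + (-0.5025) = -41.1975
Denominator Σ(x_t−x̄)² = 106.5750
r_3 = -41.1975 / 106.5750 = -0.387

-0.387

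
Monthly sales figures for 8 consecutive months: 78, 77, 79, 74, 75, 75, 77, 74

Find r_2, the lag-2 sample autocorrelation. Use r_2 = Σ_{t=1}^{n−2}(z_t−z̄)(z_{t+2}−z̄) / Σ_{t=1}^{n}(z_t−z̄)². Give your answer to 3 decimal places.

Mean z̄ = (78 + 77 + 79 + 74 + 75 + 75 + 77 + 74)/8 = 76.1250
Deviations from mean: 1.8750, 0.8750, 2.8750, -2.1250, -1.1250, -1.1250, 0.8750, -2.1250
Σ(z_t−z̄)(z_{t+2}−z̄) = (5.3906) + (-1.8594) + (-3.2344) + (2.3906) + (-0.9844) + (2.3906) = 4.0938
Denominator Σ(z_t−z̄)² = 24.8750
r_2 = 4.0938 / 24.8750 = 0.165

0.165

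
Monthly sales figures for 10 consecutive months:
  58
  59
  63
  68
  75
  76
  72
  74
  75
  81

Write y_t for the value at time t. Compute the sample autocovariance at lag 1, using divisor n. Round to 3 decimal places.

Mean ȳ = (58 + 59 + 63 + 68 + 75 + 76 + 72 + 74 + 75 + 81)/10 = 70.1000
Σ_{t=1}^{9}(y_t−ȳ)(y_{t+1}−ȳ) = 337.7900
γ_1 = 337.7900 / 10 = 33.779

33.779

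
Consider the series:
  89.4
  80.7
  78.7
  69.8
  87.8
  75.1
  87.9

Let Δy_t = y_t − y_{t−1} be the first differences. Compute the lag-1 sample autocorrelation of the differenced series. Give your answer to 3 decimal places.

-0.641

First differences Δy: -8.7, -2.0, -8.9, 18.0, -12.7, 12.8
Mean of differences = -0.2500
Numerator Σ(Δy_t−Δȳ)(Δy_{t+1}−Δȳ) = -517.6225
Denominator Σ(Δy_t−Δȳ)² = 807.6550
r_1(Δy) = -517.6225 / 807.6550 = -0.641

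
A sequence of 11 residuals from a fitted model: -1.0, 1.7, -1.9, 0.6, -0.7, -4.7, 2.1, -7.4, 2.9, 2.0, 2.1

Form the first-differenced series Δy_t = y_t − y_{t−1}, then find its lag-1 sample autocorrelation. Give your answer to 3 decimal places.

First differences Δy: 2.7, -3.6, 2.5, -1.3, -4.0, 6.8, -9.5, 10.3, -0.9, 0.1
Mean of differences = 0.3100
Numerator Σ(Δy_t−Δȳ)(Δy_{t+1}−Δȳ) = -215.9691
Denominator Σ(Δy_t−Δȳ)² = 286.6290
r_1(Δy) = -215.9691 / 286.6290 = -0.753

-0.753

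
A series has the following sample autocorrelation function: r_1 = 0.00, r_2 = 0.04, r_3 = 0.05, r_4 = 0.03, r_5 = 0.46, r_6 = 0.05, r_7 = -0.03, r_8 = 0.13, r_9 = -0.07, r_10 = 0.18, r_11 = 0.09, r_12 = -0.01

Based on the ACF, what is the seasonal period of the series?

5

The largest autocorrelation is r_5 = 0.46, with a weaker echo at lag 10 (0.18); the remaining lags stay at or below 0.13.
The dominant spike at lag 5 indicates a seasonal period of 5.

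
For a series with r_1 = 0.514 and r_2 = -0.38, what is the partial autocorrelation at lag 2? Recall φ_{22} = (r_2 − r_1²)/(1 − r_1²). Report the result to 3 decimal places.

φ_{22} = (r_2 − r_1²) / (1 − r_1²)
r_1² = (0.514)² = 0.264196
Numerator = -0.38 − 0.2642 = -0.6442; denominator = 1 − 0.2642 = 0.7358
φ_{22} = -0.6442 / 0.7358 = -0.875

-0.875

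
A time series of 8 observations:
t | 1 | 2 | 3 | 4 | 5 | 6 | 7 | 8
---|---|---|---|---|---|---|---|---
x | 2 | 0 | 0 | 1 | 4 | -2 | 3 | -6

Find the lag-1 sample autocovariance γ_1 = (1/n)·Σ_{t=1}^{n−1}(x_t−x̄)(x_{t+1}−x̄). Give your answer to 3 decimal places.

-3.695

Mean x̄ = (2 + 0 + 0 + 1 + 4 − 2 + 3 − 6)/8 = 0.2500
Σ_{t=1}^{7}(x_t−x̄)(x_{t+1}−x̄) = -29.5625
γ_1 = -29.5625 / 8 = -3.695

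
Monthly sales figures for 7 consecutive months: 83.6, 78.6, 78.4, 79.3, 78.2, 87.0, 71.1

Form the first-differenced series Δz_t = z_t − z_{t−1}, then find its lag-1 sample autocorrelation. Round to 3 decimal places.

-0.412

First differences Δz: -5.0, -0.2, 0.9, -1.1, 8.8, -15.9
Mean of differences = -2.0833
Numerator Σ(Δz_t−Δz̄)(Δz_{t+1}−Δz̄) = -136.6103
Denominator Σ(Δz_t−Δz̄)² = 331.2683
r_1(Δz) = -136.6103 / 331.2683 = -0.412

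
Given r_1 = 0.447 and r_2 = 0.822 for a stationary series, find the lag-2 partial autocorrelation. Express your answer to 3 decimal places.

0.778

φ_{22} = (r_2 − r_1²) / (1 − r_1²)
r_1² = (0.447)² = 0.199809
Numerator = 0.822 − 0.1998 = 0.6222; denominator = 1 − 0.1998 = 0.8002
φ_{22} = 0.6222 / 0.8002 = 0.778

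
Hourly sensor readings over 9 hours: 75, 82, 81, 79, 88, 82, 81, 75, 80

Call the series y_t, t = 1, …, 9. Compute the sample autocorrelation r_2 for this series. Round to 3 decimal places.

-0.056

Mean ȳ = (75 + 82 + 81 + 79 + 88 + 82 + 81 + 75 + 80)/9 = 80.3333
Numerator Σ_{t=1}^{7}(y_t−ȳ)(y_{t+2}−ȳ) = -6.8889
Denominator Σ(y_t−ȳ)² = 124.0000
r_2 = -6.8889 / 124.0000 = -0.056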